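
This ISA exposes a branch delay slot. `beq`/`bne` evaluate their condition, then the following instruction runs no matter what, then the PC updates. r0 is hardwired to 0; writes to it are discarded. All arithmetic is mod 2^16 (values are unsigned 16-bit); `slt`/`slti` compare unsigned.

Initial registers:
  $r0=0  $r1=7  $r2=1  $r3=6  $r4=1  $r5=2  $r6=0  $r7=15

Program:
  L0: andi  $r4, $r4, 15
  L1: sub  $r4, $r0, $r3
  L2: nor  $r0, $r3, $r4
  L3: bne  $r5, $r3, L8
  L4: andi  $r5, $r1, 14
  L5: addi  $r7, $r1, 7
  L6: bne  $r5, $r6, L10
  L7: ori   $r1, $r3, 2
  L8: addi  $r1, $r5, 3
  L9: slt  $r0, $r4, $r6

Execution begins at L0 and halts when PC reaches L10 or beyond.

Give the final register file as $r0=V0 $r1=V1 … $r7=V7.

$r0=0 $r1=9 $r2=1 $r3=6 $r4=65530 $r5=6 $r6=0 $r7=15

  step pc=0: andi  $r4, $r4, 15  regs=(0,7,1,6,1,2,0,15)
  step pc=1: sub  $r4, $r0, $r3  regs=(0,7,1,6,65530,2,0,15)
  step pc=2: nor  $r0, $r3, $r4  regs=(0,7,1,6,65530,2,0,15)
  step pc=3: bne  $r5, $r3, L8  cond=T  regs=(0,7,1,6,65530,2,0,15)
  step pc=4: andi  $r5, $r1, 14  regs=(0,7,1,6,65530,6,0,15)
  step pc=8: addi  $r1, $r5, 3  regs=(0,9,1,6,65530,6,0,15)
  step pc=9: slt  $r0, $r4, $r6  regs=(0,9,1,6,65530,6,0,15)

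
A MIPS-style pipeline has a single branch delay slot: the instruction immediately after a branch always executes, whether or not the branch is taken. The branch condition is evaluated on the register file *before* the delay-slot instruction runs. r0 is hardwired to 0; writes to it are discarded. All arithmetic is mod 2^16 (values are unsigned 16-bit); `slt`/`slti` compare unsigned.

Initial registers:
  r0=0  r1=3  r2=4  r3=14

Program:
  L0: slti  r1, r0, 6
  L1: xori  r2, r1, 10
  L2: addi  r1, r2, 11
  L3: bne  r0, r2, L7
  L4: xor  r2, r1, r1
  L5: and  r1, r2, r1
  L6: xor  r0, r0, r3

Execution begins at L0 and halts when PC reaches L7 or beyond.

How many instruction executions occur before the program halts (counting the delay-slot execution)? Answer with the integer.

5

  step pc=0: slti  r1, r0, 6  regs=(0,1,4,14)
  step pc=1: xori  r2, r1, 10  regs=(0,1,11,14)
  step pc=2: addi  r1, r2, 11  regs=(0,22,11,14)
  step pc=3: bne  r0, r2, L7  cond=T  regs=(0,22,11,14)
  step pc=4: xor  r2, r1, r1  regs=(0,22,0,14)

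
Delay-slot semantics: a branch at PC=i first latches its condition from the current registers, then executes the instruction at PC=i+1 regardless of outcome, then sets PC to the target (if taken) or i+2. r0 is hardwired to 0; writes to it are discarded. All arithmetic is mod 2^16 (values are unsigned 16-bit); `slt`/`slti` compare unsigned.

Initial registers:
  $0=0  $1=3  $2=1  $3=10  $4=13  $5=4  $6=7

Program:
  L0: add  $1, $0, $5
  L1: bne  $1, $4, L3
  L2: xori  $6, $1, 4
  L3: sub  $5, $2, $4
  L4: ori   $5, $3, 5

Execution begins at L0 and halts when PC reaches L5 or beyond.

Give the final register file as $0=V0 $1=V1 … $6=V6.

#0 add  $1, $0, $5 ; 0/4/1/10/13/4/7
#1 bne  $1, $4, L3 ; 0/4/1/10/13/4/7 ; →target
#2 xori  $6, $1, 4 ; 0/4/1/10/13/4/0
#3 sub  $5, $2, $4 ; 0/4/1/10/13/65524/0
#4 ori   $5, $3, 5 ; 0/4/1/10/13/15/0

$0=0 $1=4 $2=1 $3=10 $4=13 $5=15 $6=0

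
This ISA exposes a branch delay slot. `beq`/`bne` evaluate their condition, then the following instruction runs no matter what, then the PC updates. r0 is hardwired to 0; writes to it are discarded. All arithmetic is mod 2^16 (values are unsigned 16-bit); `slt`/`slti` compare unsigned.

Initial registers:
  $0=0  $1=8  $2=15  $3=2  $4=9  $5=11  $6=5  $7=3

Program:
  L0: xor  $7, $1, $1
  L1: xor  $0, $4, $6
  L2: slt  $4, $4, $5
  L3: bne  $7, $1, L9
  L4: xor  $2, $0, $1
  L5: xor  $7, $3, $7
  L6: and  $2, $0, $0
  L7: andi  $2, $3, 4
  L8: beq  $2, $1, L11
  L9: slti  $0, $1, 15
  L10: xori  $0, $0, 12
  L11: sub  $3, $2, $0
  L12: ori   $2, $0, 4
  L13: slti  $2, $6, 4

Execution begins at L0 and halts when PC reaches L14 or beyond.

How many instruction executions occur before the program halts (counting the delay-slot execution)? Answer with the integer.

PC=0  xor  $7, $1, $1        | $0=0 $1=8 $2=15 $3=2 $4=9 $5=11 $6=5 $7=0
PC=1  xor  $0, $4, $6        | $0=0 $1=8 $2=15 $3=2 $4=9 $5=11 $6=5 $7=0
PC=2  slt  $4, $4, $5        | $0=0 $1=8 $2=15 $3=2 $4=1 $5=11 $6=5 $7=0
PC=3  bne  $7, $1, L9        | $0=0 $1=8 $2=15 $3=2 $4=1 $5=11 $6=5 $7=0  [TAKEN]
PC=4  xor  $2, $0, $1        | $0=0 $1=8 $2=8 $3=2 $4=1 $5=11 $6=5 $7=0
PC=9  slti  $0, $1, 15       | $0=0 $1=8 $2=8 $3=2 $4=1 $5=11 $6=5 $7=0
PC=10 xori  $0, $0, 12       | $0=0 $1=8 $2=8 $3=2 $4=1 $5=11 $6=5 $7=0
PC=11 sub  $3, $2, $0        | $0=0 $1=8 $2=8 $3=8 $4=1 $5=11 $6=5 $7=0
PC=12 ori   $2, $0, 4        | $0=0 $1=8 $2=4 $3=8 $4=1 $5=11 $6=5 $7=0
PC=13 slti  $2, $6, 4        | $0=0 $1=8 $2=0 $3=8 $4=1 $5=11 $6=5 $7=0

10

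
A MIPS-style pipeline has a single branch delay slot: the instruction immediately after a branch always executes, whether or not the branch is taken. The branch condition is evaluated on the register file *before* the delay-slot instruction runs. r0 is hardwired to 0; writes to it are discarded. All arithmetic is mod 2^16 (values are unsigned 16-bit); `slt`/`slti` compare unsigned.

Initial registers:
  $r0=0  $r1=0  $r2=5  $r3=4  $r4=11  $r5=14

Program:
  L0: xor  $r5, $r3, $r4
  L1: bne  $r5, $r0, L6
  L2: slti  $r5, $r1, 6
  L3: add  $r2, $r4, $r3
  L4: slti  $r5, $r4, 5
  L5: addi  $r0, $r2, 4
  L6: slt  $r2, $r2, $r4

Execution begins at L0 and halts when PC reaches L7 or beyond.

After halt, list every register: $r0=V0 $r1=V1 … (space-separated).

#0 xor  $r5, $r3, $r4 ; 0/0/5/4/11/15
#1 bne  $r5, $r0, L6 ; 0/0/5/4/11/15 ; →target
#2 slti  $r5, $r1, 6 ; 0/0/5/4/11/1
#6 slt  $r2, $r2, $r4 ; 0/0/1/4/11/1

$r0=0 $r1=0 $r2=1 $r3=4 $r4=11 $r5=1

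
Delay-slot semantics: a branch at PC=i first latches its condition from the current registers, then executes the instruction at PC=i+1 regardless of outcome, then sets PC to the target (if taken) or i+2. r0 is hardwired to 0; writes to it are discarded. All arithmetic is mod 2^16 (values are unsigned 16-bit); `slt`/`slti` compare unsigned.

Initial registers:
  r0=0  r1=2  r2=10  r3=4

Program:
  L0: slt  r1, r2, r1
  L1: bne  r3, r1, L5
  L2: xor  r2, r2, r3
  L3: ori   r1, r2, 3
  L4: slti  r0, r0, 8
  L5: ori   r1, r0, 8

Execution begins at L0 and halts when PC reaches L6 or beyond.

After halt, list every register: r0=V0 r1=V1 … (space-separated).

PC=0  slt  r1, r2, r1        | r0=0 r1=0 r2=10 r3=4
PC=1  bne  r3, r1, L5        | r0=0 r1=0 r2=10 r3=4  [TAKEN]
PC=2  xor  r2, r2, r3        | r0=0 r1=0 r2=14 r3=4
PC=5  ori   r1, r0, 8        | r0=0 r1=8 r2=14 r3=4

r0=0 r1=8 r2=14 r3=4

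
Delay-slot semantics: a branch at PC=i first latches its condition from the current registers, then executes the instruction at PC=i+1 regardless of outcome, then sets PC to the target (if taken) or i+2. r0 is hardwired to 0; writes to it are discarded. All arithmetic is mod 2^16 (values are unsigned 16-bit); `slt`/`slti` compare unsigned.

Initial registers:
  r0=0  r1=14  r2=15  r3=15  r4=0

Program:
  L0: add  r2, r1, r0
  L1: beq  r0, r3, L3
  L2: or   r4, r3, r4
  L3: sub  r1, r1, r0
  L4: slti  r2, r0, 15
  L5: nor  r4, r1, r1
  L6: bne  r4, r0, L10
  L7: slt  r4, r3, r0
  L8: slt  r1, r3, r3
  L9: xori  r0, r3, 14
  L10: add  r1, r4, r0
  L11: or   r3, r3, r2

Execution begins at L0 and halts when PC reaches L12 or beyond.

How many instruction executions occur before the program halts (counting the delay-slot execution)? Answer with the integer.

[0] add  r2, r1, r0  →  {r0:0, r1:14, r2:14, r3:15, r4:0}
[1] beq  r0, r3, L3  →  {r0:0, r1:14, r2:14, r3:15, r4:0}  ⟨branch fallthrough⟩
[2] or   r4, r3, r4  →  {r0:0, r1:14, r2:14, r3:15, r4:15}
[3] sub  r1, r1, r0  →  {r0:0, r1:14, r2:14, r3:15, r4:15}
[4] slti  r2, r0, 15  →  {r0:0, r1:14, r2:1, r3:15, r4:15}
[5] nor  r4, r1, r1  →  {r0:0, r1:14, r2:1, r3:15, r4:65521}
[6] bne  r4, r0, L10  →  {r0:0, r1:14, r2:1, r3:15, r4:65521}  ⟨branch taken⟩
[7] slt  r4, r3, r0  →  {r0:0, r1:14, r2:1, r3:15, r4:0}
[10] add  r1, r4, r0  →  {r0:0, r1:0, r2:1, r3:15, r4:0}
[11] or   r3, r3, r2  →  {r0:0, r1:0, r2:1, r3:15, r4:0}

10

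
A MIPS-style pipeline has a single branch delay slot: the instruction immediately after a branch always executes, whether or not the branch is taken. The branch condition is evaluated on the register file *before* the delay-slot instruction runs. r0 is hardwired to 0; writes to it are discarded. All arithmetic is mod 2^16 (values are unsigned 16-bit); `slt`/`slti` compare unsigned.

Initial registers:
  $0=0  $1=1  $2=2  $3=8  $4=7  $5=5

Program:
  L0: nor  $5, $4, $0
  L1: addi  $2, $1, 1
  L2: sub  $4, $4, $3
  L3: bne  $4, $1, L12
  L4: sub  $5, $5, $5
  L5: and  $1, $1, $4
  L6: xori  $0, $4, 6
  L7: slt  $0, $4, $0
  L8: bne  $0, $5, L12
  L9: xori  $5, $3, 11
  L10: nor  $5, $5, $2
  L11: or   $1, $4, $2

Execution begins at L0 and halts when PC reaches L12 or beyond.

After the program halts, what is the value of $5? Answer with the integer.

0

#0 nor  $5, $4, $0 ; 0/1/2/8/7/65528
#1 addi  $2, $1, 1 ; 0/1/2/8/7/65528
#2 sub  $4, $4, $3 ; 0/1/2/8/65535/65528
#3 bne  $4, $1, L12 ; 0/1/2/8/65535/65528 ; →target
#4 sub  $5, $5, $5 ; 0/1/2/8/65535/0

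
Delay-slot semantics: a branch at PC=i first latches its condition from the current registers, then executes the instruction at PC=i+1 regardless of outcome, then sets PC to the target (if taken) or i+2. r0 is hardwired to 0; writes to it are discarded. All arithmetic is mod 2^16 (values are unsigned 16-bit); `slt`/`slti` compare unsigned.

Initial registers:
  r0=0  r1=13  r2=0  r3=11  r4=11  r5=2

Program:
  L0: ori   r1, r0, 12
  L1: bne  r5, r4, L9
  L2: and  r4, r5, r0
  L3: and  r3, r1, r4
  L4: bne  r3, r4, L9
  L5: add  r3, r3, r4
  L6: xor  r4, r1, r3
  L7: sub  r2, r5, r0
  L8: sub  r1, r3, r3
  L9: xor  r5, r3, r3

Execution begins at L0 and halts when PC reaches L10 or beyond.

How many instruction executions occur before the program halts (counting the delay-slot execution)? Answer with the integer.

  step pc=0: ori   r1, r0, 12  regs=(0,12,0,11,11,2)
  step pc=1: bne  r5, r4, L9  cond=T  regs=(0,12,0,11,11,2)
  step pc=2: and  r4, r5, r0  regs=(0,12,0,11,0,2)
  step pc=9: xor  r5, r3, r3  regs=(0,12,0,11,0,0)

4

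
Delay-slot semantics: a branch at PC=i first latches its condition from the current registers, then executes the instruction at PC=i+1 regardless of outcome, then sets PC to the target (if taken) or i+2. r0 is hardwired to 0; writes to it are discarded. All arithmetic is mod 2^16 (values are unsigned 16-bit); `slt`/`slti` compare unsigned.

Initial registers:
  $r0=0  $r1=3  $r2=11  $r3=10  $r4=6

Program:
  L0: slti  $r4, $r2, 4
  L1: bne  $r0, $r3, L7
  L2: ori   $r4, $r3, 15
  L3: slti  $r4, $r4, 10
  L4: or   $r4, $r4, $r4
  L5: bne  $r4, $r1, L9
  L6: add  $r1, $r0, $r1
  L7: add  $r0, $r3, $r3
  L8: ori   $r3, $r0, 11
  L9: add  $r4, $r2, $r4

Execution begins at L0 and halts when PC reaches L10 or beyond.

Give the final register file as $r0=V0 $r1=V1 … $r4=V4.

$r0=0 $r1=3 $r2=11 $r3=11 $r4=26

[0] slti  $r4, $r2, 4  →  {$r0:0, $r1:3, $r2:11, $r3:10, $r4:0}
[1] bne  $r0, $r3, L7  →  {$r0:0, $r1:3, $r2:11, $r3:10, $r4:0}  ⟨branch taken⟩
[2] ori   $r4, $r3, 15  →  {$r0:0, $r1:3, $r2:11, $r3:10, $r4:15}
[7] add  $r0, $r3, $r3  →  {$r0:0, $r1:3, $r2:11, $r3:10, $r4:15}
[8] ori   $r3, $r0, 11  →  {$r0:0, $r1:3, $r2:11, $r3:11, $r4:15}
[9] add  $r4, $r2, $r4  →  {$r0:0, $r1:3, $r2:11, $r3:11, $r4:26}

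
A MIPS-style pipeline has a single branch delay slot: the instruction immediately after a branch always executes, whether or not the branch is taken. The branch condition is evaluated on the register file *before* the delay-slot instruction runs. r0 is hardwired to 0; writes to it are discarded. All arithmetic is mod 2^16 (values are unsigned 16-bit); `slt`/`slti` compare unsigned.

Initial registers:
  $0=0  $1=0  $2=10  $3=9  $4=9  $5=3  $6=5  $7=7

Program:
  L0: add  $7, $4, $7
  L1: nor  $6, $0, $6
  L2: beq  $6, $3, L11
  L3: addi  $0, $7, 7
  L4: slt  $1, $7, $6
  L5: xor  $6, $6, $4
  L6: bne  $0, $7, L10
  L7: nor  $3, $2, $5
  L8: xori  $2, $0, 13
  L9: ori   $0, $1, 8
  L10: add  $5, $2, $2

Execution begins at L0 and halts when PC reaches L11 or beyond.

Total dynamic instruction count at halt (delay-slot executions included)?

9

PC=0  add  $7, $4, $7        | $0=0 $1=0 $2=10 $3=9 $4=9 $5=3 $6=5 $7=16
PC=1  nor  $6, $0, $6        | $0=0 $1=0 $2=10 $3=9 $4=9 $5=3 $6=65530 $7=16
PC=2  beq  $6, $3, L11       | $0=0 $1=0 $2=10 $3=9 $4=9 $5=3 $6=65530 $7=16  [not taken]
PC=3  addi  $0, $7, 7        | $0=0 $1=0 $2=10 $3=9 $4=9 $5=3 $6=65530 $7=16
PC=4  slt  $1, $7, $6        | $0=0 $1=1 $2=10 $3=9 $4=9 $5=3 $6=65530 $7=16
PC=5  xor  $6, $6, $4        | $0=0 $1=1 $2=10 $3=9 $4=9 $5=3 $6=65523 $7=16
PC=6  bne  $0, $7, L10       | $0=0 $1=1 $2=10 $3=9 $4=9 $5=3 $6=65523 $7=16  [TAKEN]
PC=7  nor  $3, $2, $5        | $0=0 $1=1 $2=10 $3=65524 $4=9 $5=3 $6=65523 $7=16
PC=10 add  $5, $2, $2        | $0=0 $1=1 $2=10 $3=65524 $4=9 $5=20 $6=65523 $7=16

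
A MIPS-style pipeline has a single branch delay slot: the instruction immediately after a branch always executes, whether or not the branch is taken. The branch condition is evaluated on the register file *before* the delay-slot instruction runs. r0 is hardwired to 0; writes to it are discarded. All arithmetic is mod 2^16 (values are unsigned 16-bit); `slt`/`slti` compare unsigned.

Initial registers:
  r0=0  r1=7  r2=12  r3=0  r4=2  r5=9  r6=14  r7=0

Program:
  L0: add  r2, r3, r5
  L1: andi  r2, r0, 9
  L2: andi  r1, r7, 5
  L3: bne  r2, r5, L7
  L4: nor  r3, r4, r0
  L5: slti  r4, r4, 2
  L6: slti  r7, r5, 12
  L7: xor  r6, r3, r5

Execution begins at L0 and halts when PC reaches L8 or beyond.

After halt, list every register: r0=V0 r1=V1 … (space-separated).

r0=0 r1=0 r2=0 r3=65533 r4=2 r5=9 r6=65524 r7=0

#0 add  r2, r3, r5 ; 0/7/9/0/2/9/14/0
#1 andi  r2, r0, 9 ; 0/7/0/0/2/9/14/0
#2 andi  r1, r7, 5 ; 0/0/0/0/2/9/14/0
#3 bne  r2, r5, L7 ; 0/0/0/0/2/9/14/0 ; →target
#4 nor  r3, r4, r0 ; 0/0/0/65533/2/9/14/0
#7 xor  r6, r3, r5 ; 0/0/0/65533/2/9/65524/0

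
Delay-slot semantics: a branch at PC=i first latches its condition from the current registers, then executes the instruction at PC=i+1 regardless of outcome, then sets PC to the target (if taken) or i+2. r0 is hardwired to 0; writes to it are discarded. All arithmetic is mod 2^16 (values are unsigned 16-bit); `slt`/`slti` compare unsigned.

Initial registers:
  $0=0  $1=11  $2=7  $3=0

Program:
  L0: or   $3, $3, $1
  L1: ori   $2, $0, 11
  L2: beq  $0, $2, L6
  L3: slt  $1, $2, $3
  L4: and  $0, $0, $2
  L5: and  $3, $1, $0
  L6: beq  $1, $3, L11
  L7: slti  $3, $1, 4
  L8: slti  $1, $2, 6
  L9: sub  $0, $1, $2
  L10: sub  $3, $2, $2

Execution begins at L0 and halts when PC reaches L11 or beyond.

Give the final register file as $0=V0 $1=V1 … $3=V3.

[0] or   $3, $3, $1  →  {$0:0, $1:11, $2:7, $3:11}
[1] ori   $2, $0, 11  →  {$0:0, $1:11, $2:11, $3:11}
[2] beq  $0, $2, L6  →  {$0:0, $1:11, $2:11, $3:11}  ⟨branch fallthrough⟩
[3] slt  $1, $2, $3  →  {$0:0, $1:0, $2:11, $3:11}
[4] and  $0, $0, $2  →  {$0:0, $1:0, $2:11, $3:11}
[5] and  $3, $1, $0  →  {$0:0, $1:0, $2:11, $3:0}
[6] beq  $1, $3, L11  →  {$0:0, $1:0, $2:11, $3:0}  ⟨branch taken⟩
[7] slti  $3, $1, 4  →  {$0:0, $1:0, $2:11, $3:1}

$0=0 $1=0 $2=11 $3=1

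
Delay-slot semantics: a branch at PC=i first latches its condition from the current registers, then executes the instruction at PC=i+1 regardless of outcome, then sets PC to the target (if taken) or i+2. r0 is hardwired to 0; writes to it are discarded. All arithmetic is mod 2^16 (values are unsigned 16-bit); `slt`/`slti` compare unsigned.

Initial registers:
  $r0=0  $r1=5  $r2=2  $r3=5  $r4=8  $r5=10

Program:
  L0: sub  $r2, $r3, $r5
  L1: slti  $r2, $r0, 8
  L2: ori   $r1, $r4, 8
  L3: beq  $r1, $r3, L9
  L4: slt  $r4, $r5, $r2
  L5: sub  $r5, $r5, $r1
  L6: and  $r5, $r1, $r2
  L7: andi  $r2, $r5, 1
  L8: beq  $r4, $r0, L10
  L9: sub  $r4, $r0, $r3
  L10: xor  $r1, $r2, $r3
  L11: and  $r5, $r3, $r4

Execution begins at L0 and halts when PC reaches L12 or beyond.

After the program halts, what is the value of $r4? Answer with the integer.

65531

#0 sub  $r2, $r3, $r5 ; 0/5/65531/5/8/10
#1 slti  $r2, $r0, 8 ; 0/5/1/5/8/10
#2 ori   $r1, $r4, 8 ; 0/8/1/5/8/10
#3 beq  $r1, $r3, L9 ; 0/8/1/5/8/10 ; →fallthru
#4 slt  $r4, $r5, $r2 ; 0/8/1/5/0/10
#5 sub  $r5, $r5, $r1 ; 0/8/1/5/0/2
#6 and  $r5, $r1, $r2 ; 0/8/1/5/0/0
#7 andi  $r2, $r5, 1 ; 0/8/0/5/0/0
#8 beq  $r4, $r0, L10 ; 0/8/0/5/0/0 ; →target
#9 sub  $r4, $r0, $r3 ; 0/8/0/5/65531/0
#10 xor  $r1, $r2, $r3 ; 0/5/0/5/65531/0
#11 and  $r5, $r3, $r4 ; 0/5/0/5/65531/1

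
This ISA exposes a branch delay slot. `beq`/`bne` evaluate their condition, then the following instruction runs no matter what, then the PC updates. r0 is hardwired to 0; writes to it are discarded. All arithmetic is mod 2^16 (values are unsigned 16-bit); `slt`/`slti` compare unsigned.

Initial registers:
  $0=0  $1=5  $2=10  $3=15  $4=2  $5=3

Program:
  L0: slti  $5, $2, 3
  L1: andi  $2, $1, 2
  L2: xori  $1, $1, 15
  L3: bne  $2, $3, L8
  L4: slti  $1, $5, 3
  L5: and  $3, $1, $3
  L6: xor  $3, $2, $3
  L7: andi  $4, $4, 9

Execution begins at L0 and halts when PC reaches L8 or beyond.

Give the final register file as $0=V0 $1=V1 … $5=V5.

$0=0 $1=1 $2=0 $3=15 $4=2 $5=0

#0 slti  $5, $2, 3 ; 0/5/10/15/2/0
#1 andi  $2, $1, 2 ; 0/5/0/15/2/0
#2 xori  $1, $1, 15 ; 0/10/0/15/2/0
#3 bne  $2, $3, L8 ; 0/10/0/15/2/0 ; →target
#4 slti  $1, $5, 3 ; 0/1/0/15/2/0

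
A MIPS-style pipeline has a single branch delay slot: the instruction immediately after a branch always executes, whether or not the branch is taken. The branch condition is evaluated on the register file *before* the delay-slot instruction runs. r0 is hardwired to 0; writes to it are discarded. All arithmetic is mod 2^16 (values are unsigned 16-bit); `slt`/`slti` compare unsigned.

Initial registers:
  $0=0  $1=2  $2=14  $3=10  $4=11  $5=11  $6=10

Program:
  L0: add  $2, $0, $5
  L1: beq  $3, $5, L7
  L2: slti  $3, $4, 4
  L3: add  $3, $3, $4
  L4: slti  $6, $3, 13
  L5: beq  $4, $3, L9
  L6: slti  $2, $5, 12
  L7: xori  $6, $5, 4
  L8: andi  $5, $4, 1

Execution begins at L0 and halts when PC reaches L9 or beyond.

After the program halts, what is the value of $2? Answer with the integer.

1

[0] add  $2, $0, $5  →  {$0:0, $1:2, $2:11, $3:10, $4:11, $5:11, $6:10}
[1] beq  $3, $5, L7  →  {$0:0, $1:2, $2:11, $3:10, $4:11, $5:11, $6:10}  ⟨branch fallthrough⟩
[2] slti  $3, $4, 4  →  {$0:0, $1:2, $2:11, $3:0, $4:11, $5:11, $6:10}
[3] add  $3, $3, $4  →  {$0:0, $1:2, $2:11, $3:11, $4:11, $5:11, $6:10}
[4] slti  $6, $3, 13  →  {$0:0, $1:2, $2:11, $3:11, $4:11, $5:11, $6:1}
[5] beq  $4, $3, L9  →  {$0:0, $1:2, $2:11, $3:11, $4:11, $5:11, $6:1}  ⟨branch taken⟩
[6] slti  $2, $5, 12  →  {$0:0, $1:2, $2:1, $3:11, $4:11, $5:11, $6:1}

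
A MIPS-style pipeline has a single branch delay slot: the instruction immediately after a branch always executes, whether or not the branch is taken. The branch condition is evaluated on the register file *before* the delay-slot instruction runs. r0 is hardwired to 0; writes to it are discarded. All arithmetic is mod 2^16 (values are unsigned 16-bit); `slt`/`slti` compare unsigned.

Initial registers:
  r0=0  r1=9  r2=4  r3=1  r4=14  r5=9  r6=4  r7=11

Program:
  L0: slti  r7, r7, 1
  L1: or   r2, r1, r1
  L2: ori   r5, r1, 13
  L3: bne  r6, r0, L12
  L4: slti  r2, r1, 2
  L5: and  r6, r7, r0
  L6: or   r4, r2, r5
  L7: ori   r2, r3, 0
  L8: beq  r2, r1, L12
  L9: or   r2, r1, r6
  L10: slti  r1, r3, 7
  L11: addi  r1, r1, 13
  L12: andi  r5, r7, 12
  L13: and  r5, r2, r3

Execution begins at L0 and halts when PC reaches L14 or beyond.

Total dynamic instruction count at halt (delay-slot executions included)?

  step pc=0: slti  r7, r7, 1  regs=(0,9,4,1,14,9,4,0)
  step pc=1: or   r2, r1, r1  regs=(0,9,9,1,14,9,4,0)
  step pc=2: ori   r5, r1, 13  regs=(0,9,9,1,14,13,4,0)
  step pc=3: bne  r6, r0, L12  cond=T  regs=(0,9,9,1,14,13,4,0)
  step pc=4: slti  r2, r1, 2  regs=(0,9,0,1,14,13,4,0)
  step pc=12: andi  r5, r7, 12  regs=(0,9,0,1,14,0,4,0)
  step pc=13: and  r5, r2, r3  regs=(0,9,0,1,14,0,4,0)

7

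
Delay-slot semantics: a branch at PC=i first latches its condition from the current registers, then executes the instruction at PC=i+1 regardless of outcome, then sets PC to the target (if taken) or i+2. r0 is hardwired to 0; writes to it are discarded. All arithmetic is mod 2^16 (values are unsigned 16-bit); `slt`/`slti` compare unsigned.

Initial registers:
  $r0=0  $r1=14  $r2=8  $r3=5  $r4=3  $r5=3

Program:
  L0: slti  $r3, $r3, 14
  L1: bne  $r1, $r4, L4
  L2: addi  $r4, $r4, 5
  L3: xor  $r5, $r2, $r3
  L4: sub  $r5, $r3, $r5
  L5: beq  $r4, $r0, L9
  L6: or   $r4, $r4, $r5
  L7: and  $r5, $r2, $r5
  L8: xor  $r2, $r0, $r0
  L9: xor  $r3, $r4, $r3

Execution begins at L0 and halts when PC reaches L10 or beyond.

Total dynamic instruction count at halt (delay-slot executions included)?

9

#0 slti  $r3, $r3, 14 ; 0/14/8/1/3/3
#1 bne  $r1, $r4, L4 ; 0/14/8/1/3/3 ; →target
#2 addi  $r4, $r4, 5 ; 0/14/8/1/8/3
#4 sub  $r5, $r3, $r5 ; 0/14/8/1/8/65534
#5 beq  $r4, $r0, L9 ; 0/14/8/1/8/65534 ; →fallthru
#6 or   $r4, $r4, $r5 ; 0/14/8/1/65534/65534
#7 and  $r5, $r2, $r5 ; 0/14/8/1/65534/8
#8 xor  $r2, $r0, $r0 ; 0/14/0/1/65534/8
#9 xor  $r3, $r4, $r3 ; 0/14/0/65535/65534/8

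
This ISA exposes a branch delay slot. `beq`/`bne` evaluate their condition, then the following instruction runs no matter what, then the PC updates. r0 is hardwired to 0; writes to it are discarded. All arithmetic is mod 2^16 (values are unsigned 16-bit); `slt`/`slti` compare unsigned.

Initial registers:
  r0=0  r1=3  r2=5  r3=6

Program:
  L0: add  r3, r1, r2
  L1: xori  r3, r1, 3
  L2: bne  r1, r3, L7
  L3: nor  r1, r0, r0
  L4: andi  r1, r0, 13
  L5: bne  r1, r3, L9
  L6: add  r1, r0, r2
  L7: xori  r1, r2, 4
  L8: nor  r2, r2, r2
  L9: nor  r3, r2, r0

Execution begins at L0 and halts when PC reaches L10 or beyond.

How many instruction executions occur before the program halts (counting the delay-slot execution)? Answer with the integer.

PC=0  add  r3, r1, r2        | r0=0 r1=3 r2=5 r3=8
PC=1  xori  r3, r1, 3        | r0=0 r1=3 r2=5 r3=0
PC=2  bne  r1, r3, L7        | r0=0 r1=3 r2=5 r3=0  [TAKEN]
PC=3  nor  r1, r0, r0        | r0=0 r1=65535 r2=5 r3=0
PC=7  xori  r1, r2, 4        | r0=0 r1=1 r2=5 r3=0
PC=8  nor  r2, r2, r2        | r0=0 r1=1 r2=65530 r3=0
PC=9  nor  r3, r2, r0        | r0=0 r1=1 r2=65530 r3=5

7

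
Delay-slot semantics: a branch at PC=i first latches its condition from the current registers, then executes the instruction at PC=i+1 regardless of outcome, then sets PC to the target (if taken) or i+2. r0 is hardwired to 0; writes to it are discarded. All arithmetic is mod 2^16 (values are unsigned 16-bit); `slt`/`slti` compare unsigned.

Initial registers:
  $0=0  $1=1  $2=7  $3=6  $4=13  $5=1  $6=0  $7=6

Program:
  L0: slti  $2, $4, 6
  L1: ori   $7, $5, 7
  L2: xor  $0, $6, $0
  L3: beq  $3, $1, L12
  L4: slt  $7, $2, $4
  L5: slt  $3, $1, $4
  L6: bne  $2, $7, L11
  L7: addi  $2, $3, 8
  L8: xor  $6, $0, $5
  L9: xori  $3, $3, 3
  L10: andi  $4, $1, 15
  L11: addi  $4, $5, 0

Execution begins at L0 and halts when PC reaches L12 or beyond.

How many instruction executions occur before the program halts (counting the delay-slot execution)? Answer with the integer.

9

#0 slti  $2, $4, 6 ; 0/1/0/6/13/1/0/6
#1 ori   $7, $5, 7 ; 0/1/0/6/13/1/0/7
#2 xor  $0, $6, $0 ; 0/1/0/6/13/1/0/7
#3 beq  $3, $1, L12 ; 0/1/0/6/13/1/0/7 ; →fallthru
#4 slt  $7, $2, $4 ; 0/1/0/6/13/1/0/1
#5 slt  $3, $1, $4 ; 0/1/0/1/13/1/0/1
#6 bne  $2, $7, L11 ; 0/1/0/1/13/1/0/1 ; →target
#7 addi  $2, $3, 8 ; 0/1/9/1/13/1/0/1
#11 addi  $4, $5, 0 ; 0/1/9/1/1/1/0/1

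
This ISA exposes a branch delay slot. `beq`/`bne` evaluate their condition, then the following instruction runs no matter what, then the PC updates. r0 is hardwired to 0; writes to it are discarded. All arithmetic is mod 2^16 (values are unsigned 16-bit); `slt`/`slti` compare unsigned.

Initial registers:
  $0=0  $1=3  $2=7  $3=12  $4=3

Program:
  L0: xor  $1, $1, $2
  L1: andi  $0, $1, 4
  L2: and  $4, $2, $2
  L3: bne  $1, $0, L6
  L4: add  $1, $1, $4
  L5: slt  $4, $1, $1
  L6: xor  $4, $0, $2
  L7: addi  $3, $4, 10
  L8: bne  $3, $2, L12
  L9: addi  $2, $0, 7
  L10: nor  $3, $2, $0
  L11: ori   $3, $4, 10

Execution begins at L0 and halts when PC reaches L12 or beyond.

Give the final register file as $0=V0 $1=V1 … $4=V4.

$0=0 $1=11 $2=7 $3=17 $4=7

[0] xor  $1, $1, $2  →  {$0:0, $1:4, $2:7, $3:12, $4:3}
[1] andi  $0, $1, 4  →  {$0:0, $1:4, $2:7, $3:12, $4:3}
[2] and  $4, $2, $2  →  {$0:0, $1:4, $2:7, $3:12, $4:7}
[3] bne  $1, $0, L6  →  {$0:0, $1:4, $2:7, $3:12, $4:7}  ⟨branch taken⟩
[4] add  $1, $1, $4  →  {$0:0, $1:11, $2:7, $3:12, $4:7}
[6] xor  $4, $0, $2  →  {$0:0, $1:11, $2:7, $3:12, $4:7}
[7] addi  $3, $4, 10  →  {$0:0, $1:11, $2:7, $3:17, $4:7}
[8] bne  $3, $2, L12  →  {$0:0, $1:11, $2:7, $3:17, $4:7}  ⟨branch taken⟩
[9] addi  $2, $0, 7  →  {$0:0, $1:11, $2:7, $3:17, $4:7}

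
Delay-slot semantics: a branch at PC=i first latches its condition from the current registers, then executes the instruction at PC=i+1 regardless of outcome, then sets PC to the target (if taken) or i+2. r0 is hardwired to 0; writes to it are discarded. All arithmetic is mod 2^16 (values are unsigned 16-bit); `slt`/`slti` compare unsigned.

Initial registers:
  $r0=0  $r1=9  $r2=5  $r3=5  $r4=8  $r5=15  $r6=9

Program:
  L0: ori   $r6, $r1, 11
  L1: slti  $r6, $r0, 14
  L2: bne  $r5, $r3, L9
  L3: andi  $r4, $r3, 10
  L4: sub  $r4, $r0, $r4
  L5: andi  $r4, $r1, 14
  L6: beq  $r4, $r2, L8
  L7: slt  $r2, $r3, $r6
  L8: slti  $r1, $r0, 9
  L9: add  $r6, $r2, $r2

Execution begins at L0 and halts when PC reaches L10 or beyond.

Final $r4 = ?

0

  step pc=0: ori   $r6, $r1, 11  regs=(0,9,5,5,8,15,11)
  step pc=1: slti  $r6, $r0, 14  regs=(0,9,5,5,8,15,1)
  step pc=2: bne  $r5, $r3, L9  cond=T  regs=(0,9,5,5,8,15,1)
  step pc=3: andi  $r4, $r3, 10  regs=(0,9,5,5,0,15,1)
  step pc=9: add  $r6, $r2, $r2  regs=(0,9,5,5,0,15,10)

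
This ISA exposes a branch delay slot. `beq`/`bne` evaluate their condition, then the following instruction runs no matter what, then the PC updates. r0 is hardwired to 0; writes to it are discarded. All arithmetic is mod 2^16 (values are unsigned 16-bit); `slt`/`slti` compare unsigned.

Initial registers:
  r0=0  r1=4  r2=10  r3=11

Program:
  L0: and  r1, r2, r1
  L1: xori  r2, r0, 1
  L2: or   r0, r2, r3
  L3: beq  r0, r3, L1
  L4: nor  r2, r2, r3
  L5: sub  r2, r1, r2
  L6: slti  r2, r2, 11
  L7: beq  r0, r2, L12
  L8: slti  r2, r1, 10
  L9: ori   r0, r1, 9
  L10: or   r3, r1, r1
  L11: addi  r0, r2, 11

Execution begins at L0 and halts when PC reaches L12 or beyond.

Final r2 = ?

1

#0 and  r1, r2, r1 ; 0/0/10/11
#1 xori  r2, r0, 1 ; 0/0/1/11
#2 or   r0, r2, r3 ; 0/0/1/11
#3 beq  r0, r3, L1 ; 0/0/1/11 ; →fallthru
#4 nor  r2, r2, r3 ; 0/0/65524/11
#5 sub  r2, r1, r2 ; 0/0/12/11
#6 slti  r2, r2, 11 ; 0/0/0/11
#7 beq  r0, r2, L12 ; 0/0/0/11 ; →target
#8 slti  r2, r1, 10 ; 0/0/1/11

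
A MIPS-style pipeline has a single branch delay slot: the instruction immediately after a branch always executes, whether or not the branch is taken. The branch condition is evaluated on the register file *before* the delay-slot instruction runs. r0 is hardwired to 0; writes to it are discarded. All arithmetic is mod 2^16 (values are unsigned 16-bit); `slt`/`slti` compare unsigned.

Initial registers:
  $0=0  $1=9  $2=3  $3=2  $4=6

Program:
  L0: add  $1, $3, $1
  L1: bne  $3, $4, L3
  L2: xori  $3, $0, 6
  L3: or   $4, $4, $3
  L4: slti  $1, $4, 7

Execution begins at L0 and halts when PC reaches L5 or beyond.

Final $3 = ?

6

PC=0  add  $1, $3, $1        | $0=0 $1=11 $2=3 $3=2 $4=6
PC=1  bne  $3, $4, L3        | $0=0 $1=11 $2=3 $3=2 $4=6  [TAKEN]
PC=2  xori  $3, $0, 6        | $0=0 $1=11 $2=3 $3=6 $4=6
PC=3  or   $4, $4, $3        | $0=0 $1=11 $2=3 $3=6 $4=6
PC=4  slti  $1, $4, 7        | $0=0 $1=1 $2=3 $3=6 $4=6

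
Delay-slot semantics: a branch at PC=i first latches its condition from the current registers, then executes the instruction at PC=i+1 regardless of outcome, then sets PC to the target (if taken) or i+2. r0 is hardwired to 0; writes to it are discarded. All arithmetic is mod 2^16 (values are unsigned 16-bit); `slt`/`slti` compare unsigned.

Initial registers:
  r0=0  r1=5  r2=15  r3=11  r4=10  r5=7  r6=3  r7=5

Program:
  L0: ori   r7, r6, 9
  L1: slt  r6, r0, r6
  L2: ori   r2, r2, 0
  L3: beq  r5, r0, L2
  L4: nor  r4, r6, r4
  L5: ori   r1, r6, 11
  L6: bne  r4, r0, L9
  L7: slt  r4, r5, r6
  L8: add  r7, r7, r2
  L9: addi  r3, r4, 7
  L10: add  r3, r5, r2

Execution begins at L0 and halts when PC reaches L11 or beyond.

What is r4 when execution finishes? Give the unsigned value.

0

  step pc=0: ori   r7, r6, 9  regs=(0,5,15,11,10,7,3,11)
  step pc=1: slt  r6, r0, r6  regs=(0,5,15,11,10,7,1,11)
  step pc=2: ori   r2, r2, 0  regs=(0,5,15,11,10,7,1,11)
  step pc=3: beq  r5, r0, L2  cond=F  regs=(0,5,15,11,10,7,1,11)
  step pc=4: nor  r4, r6, r4  regs=(0,5,15,11,65524,7,1,11)
  step pc=5: ori   r1, r6, 11  regs=(0,11,15,11,65524,7,1,11)
  step pc=6: bne  r4, r0, L9  cond=T  regs=(0,11,15,11,65524,7,1,11)
  step pc=7: slt  r4, r5, r6  regs=(0,11,15,11,0,7,1,11)
  step pc=9: addi  r3, r4, 7  regs=(0,11,15,7,0,7,1,11)
  step pc=10: add  r3, r5, r2  regs=(0,11,15,22,0,7,1,11)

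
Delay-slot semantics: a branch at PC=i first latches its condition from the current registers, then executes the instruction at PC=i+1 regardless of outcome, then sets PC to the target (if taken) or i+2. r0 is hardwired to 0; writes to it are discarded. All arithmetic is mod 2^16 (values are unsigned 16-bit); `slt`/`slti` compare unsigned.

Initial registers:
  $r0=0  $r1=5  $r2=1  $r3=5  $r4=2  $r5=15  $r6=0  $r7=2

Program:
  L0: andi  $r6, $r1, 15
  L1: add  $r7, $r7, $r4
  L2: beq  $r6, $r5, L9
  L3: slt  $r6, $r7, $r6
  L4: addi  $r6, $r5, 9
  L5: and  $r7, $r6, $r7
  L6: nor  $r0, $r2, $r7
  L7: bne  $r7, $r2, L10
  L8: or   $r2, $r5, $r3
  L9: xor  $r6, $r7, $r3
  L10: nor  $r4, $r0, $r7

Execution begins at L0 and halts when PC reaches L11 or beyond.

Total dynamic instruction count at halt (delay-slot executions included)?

#0 andi  $r6, $r1, 15 ; 0/5/1/5/2/15/5/2
#1 add  $r7, $r7, $r4 ; 0/5/1/5/2/15/5/4
#2 beq  $r6, $r5, L9 ; 0/5/1/5/2/15/5/4 ; →fallthru
#3 slt  $r6, $r7, $r6 ; 0/5/1/5/2/15/1/4
#4 addi  $r6, $r5, 9 ; 0/5/1/5/2/15/24/4
#5 and  $r7, $r6, $r7 ; 0/5/1/5/2/15/24/0
#6 nor  $r0, $r2, $r7 ; 0/5/1/5/2/15/24/0
#7 bne  $r7, $r2, L10 ; 0/5/1/5/2/15/24/0 ; →target
#8 or   $r2, $r5, $r3 ; 0/5/15/5/2/15/24/0
#10 nor  $r4, $r0, $r7 ; 0/5/15/5/65535/15/24/0

10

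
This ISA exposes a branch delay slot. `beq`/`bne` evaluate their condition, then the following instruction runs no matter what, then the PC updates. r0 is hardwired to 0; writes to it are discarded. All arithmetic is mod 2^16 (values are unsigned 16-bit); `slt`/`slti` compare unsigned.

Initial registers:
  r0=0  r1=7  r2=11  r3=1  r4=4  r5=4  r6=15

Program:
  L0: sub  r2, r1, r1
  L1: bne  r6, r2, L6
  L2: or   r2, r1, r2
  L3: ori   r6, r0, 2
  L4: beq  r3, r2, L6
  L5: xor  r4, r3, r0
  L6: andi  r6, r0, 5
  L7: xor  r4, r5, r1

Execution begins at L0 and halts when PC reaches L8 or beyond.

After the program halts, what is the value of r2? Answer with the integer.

7

#0 sub  r2, r1, r1 ; 0/7/0/1/4/4/15
#1 bne  r6, r2, L6 ; 0/7/0/1/4/4/15 ; →target
#2 or   r2, r1, r2 ; 0/7/7/1/4/4/15
#6 andi  r6, r0, 5 ; 0/7/7/1/4/4/0
#7 xor  r4, r5, r1 ; 0/7/7/1/3/4/0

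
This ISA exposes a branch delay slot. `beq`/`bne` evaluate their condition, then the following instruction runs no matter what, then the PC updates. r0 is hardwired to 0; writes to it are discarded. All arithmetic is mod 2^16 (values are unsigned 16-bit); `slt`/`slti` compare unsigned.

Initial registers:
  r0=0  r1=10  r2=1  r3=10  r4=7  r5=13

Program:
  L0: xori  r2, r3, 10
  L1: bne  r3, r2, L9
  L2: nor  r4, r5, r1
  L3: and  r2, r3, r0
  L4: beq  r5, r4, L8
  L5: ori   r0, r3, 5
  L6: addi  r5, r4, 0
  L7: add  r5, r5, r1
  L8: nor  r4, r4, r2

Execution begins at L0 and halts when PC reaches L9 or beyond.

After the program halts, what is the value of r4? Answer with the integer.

65520

#0 xori  r2, r3, 10 ; 0/10/0/10/7/13
#1 bne  r3, r2, L9 ; 0/10/0/10/7/13 ; →target
#2 nor  r4, r5, r1 ; 0/10/0/10/65520/13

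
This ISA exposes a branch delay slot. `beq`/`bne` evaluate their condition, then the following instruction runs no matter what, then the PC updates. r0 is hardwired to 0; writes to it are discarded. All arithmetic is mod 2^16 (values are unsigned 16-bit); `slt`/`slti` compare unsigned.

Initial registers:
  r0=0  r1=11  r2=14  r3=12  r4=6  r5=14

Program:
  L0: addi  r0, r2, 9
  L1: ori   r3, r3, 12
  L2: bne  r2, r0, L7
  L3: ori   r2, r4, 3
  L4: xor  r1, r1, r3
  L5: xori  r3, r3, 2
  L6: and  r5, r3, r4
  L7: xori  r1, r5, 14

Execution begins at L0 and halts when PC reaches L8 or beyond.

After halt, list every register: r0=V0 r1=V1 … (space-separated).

r0=0 r1=0 r2=7 r3=12 r4=6 r5=14

#0 addi  r0, r2, 9 ; 0/11/14/12/6/14
#1 ori   r3, r3, 12 ; 0/11/14/12/6/14
#2 bne  r2, r0, L7 ; 0/11/14/12/6/14 ; →target
#3 ori   r2, r4, 3 ; 0/11/7/12/6/14
#7 xori  r1, r5, 14 ; 0/0/7/12/6/14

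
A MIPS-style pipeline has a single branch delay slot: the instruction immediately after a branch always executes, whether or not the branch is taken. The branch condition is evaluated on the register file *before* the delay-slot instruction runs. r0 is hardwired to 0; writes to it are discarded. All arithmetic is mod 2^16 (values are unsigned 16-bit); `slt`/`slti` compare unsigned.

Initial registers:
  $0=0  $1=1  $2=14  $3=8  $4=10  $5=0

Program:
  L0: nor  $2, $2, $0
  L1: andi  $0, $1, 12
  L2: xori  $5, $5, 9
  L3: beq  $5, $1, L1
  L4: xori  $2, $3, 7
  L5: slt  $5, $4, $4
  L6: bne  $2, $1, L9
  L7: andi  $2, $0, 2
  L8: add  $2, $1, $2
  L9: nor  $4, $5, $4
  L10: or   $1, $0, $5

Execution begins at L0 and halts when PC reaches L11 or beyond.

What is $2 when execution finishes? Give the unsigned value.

0

[0] nor  $2, $2, $0  →  {$0:0, $1:1, $2:65521, $3:8, $4:10, $5:0}
[1] andi  $0, $1, 12  →  {$0:0, $1:1, $2:65521, $3:8, $4:10, $5:0}
[2] xori  $5, $5, 9  →  {$0:0, $1:1, $2:65521, $3:8, $4:10, $5:9}
[3] beq  $5, $1, L1  →  {$0:0, $1:1, $2:65521, $3:8, $4:10, $5:9}  ⟨branch fallthrough⟩
[4] xori  $2, $3, 7  →  {$0:0, $1:1, $2:15, $3:8, $4:10, $5:9}
[5] slt  $5, $4, $4  →  {$0:0, $1:1, $2:15, $3:8, $4:10, $5:0}
[6] bne  $2, $1, L9  →  {$0:0, $1:1, $2:15, $3:8, $4:10, $5:0}  ⟨branch taken⟩
[7] andi  $2, $0, 2  →  {$0:0, $1:1, $2:0, $3:8, $4:10, $5:0}
[9] nor  $4, $5, $4  →  {$0:0, $1:1, $2:0, $3:8, $4:65525, $5:0}
[10] or   $1, $0, $5  →  {$0:0, $1:0, $2:0, $3:8, $4:65525, $5:0}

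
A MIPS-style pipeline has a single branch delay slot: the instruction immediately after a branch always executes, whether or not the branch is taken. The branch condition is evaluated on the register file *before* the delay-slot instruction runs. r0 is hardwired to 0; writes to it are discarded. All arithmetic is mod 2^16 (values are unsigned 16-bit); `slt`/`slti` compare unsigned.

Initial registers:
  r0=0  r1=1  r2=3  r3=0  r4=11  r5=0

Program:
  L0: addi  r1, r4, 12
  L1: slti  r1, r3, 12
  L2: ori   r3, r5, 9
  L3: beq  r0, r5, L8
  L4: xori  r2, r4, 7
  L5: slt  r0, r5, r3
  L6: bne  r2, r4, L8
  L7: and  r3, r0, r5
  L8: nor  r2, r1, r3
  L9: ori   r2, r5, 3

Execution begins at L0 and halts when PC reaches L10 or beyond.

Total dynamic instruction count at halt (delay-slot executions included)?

7

[0] addi  r1, r4, 12  →  {r0:0, r1:23, r2:3, r3:0, r4:11, r5:0}
[1] slti  r1, r3, 12  →  {r0:0, r1:1, r2:3, r3:0, r4:11, r5:0}
[2] ori   r3, r5, 9  →  {r0:0, r1:1, r2:3, r3:9, r4:11, r5:0}
[3] beq  r0, r5, L8  →  {r0:0, r1:1, r2:3, r3:9, r4:11, r5:0}  ⟨branch taken⟩
[4] xori  r2, r4, 7  →  {r0:0, r1:1, r2:12, r3:9, r4:11, r5:0}
[8] nor  r2, r1, r3  →  {r0:0, r1:1, r2:65526, r3:9, r4:11, r5:0}
[9] ori   r2, r5, 3  →  {r0:0, r1:1, r2:3, r3:9, r4:11, r5:0}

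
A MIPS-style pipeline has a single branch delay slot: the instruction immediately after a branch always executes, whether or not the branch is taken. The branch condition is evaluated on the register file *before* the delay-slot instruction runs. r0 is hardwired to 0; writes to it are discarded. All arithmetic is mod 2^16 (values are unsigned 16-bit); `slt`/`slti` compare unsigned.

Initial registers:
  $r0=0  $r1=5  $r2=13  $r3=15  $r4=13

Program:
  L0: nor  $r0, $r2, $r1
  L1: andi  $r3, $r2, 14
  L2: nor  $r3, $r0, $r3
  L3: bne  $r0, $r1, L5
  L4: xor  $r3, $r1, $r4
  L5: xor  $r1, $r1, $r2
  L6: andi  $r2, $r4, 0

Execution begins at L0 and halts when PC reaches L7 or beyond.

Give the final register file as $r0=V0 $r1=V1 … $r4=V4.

$r0=0 $r1=8 $r2=0 $r3=8 $r4=13

[0] nor  $r0, $r2, $r1  →  {$r0:0, $r1:5, $r2:13, $r3:15, $r4:13}
[1] andi  $r3, $r2, 14  →  {$r0:0, $r1:5, $r2:13, $r3:12, $r4:13}
[2] nor  $r3, $r0, $r3  →  {$r0:0, $r1:5, $r2:13, $r3:65523, $r4:13}
[3] bne  $r0, $r1, L5  →  {$r0:0, $r1:5, $r2:13, $r3:65523, $r4:13}  ⟨branch taken⟩
[4] xor  $r3, $r1, $r4  →  {$r0:0, $r1:5, $r2:13, $r3:8, $r4:13}
[5] xor  $r1, $r1, $r2  →  {$r0:0, $r1:8, $r2:13, $r3:8, $r4:13}
[6] andi  $r2, $r4, 0  →  {$r0:0, $r1:8, $r2:0, $r3:8, $r4:13}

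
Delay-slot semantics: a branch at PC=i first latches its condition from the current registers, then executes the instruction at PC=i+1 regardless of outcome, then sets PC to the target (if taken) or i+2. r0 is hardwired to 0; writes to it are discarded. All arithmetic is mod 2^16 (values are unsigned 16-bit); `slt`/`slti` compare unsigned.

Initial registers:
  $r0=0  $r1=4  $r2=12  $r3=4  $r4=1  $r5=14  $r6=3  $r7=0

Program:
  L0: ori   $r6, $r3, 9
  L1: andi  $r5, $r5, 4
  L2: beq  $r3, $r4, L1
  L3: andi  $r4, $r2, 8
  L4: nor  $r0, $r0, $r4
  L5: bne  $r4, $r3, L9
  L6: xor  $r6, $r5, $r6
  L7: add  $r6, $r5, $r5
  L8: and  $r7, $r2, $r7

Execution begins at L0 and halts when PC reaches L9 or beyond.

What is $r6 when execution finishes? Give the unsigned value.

[0] ori   $r6, $r3, 9  →  {$r0:0, $r1:4, $r2:12, $r3:4, $r4:1, $r5:14, $r6:13, $r7:0}
[1] andi  $r5, $r5, 4  →  {$r0:0, $r1:4, $r2:12, $r3:4, $r4:1, $r5:4, $r6:13, $r7:0}
[2] beq  $r3, $r4, L1  →  {$r0:0, $r1:4, $r2:12, $r3:4, $r4:1, $r5:4, $r6:13, $r7:0}  ⟨branch fallthrough⟩
[3] andi  $r4, $r2, 8  →  {$r0:0, $r1:4, $r2:12, $r3:4, $r4:8, $r5:4, $r6:13, $r7:0}
[4] nor  $r0, $r0, $r4  →  {$r0:0, $r1:4, $r2:12, $r3:4, $r4:8, $r5:4, $r6:13, $r7:0}
[5] bne  $r4, $r3, L9  →  {$r0:0, $r1:4, $r2:12, $r3:4, $r4:8, $r5:4, $r6:13, $r7:0}  ⟨branch taken⟩
[6] xor  $r6, $r5, $r6  →  {$r0:0, $r1:4, $r2:12, $r3:4, $r4:8, $r5:4, $r6:9, $r7:0}

9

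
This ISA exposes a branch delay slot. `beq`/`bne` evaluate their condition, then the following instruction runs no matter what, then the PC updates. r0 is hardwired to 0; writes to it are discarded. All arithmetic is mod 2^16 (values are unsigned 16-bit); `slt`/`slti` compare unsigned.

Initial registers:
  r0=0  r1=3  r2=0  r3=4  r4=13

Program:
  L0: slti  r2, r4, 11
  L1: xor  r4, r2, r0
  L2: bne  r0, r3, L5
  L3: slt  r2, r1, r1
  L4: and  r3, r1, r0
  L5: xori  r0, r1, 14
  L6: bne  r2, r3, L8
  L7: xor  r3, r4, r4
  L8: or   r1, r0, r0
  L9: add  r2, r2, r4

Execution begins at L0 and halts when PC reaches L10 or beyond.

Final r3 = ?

[0] slti  r2, r4, 11  →  {r0:0, r1:3, r2:0, r3:4, r4:13}
[1] xor  r4, r2, r0  →  {r0:0, r1:3, r2:0, r3:4, r4:0}
[2] bne  r0, r3, L5  →  {r0:0, r1:3, r2:0, r3:4, r4:0}  ⟨branch taken⟩
[3] slt  r2, r1, r1  →  {r0:0, r1:3, r2:0, r3:4, r4:0}
[5] xori  r0, r1, 14  →  {r0:0, r1:3, r2:0, r3:4, r4:0}
[6] bne  r2, r3, L8  →  {r0:0, r1:3, r2:0, r3:4, r4:0}  ⟨branch taken⟩
[7] xor  r3, r4, r4  →  {r0:0, r1:3, r2:0, r3:0, r4:0}
[8] or   r1, r0, r0  →  {r0:0, r1:0, r2:0, r3:0, r4:0}
[9] add  r2, r2, r4  →  {r0:0, r1:0, r2:0, r3:0, r4:0}

0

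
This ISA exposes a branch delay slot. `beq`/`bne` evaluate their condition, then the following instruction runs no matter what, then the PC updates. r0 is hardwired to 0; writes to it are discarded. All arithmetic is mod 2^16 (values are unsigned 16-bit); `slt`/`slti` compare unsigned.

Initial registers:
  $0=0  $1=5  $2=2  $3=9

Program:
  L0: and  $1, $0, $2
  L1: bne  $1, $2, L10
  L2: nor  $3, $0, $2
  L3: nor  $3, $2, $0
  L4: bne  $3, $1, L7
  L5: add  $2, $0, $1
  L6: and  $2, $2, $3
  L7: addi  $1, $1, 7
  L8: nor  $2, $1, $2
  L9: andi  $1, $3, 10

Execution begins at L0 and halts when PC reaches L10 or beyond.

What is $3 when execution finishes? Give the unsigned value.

65533

  step pc=0: and  $1, $0, $2  regs=(0,0,2,9)
  step pc=1: bne  $1, $2, L10  cond=T  regs=(0,0,2,9)
  step pc=2: nor  $3, $0, $2  regs=(0,0,2,65533)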